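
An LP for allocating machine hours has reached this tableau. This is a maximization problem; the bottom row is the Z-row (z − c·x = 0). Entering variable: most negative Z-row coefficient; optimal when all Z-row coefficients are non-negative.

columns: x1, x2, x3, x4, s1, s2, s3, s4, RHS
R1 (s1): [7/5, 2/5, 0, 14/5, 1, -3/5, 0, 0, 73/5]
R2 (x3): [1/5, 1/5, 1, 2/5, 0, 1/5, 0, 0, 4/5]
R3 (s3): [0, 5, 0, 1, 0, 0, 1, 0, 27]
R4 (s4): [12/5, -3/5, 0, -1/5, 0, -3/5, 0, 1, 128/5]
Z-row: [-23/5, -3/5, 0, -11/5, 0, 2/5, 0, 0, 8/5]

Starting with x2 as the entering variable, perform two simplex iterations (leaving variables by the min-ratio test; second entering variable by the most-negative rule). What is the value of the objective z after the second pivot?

20

Ratio test on column x2 — row 1: (73/5)/(2/5) = 73/2; row 2: (4/5)/(1/5) = 4; row 3: 27/5 = 27/5; row 4: entry -3/5 ≤ 0. Minimum is 4 at row 2 (x3 leaves); pivot element 1/5.
Pivot on row 2; the Z-row RHS becomes 8/5 − (-3/5)·4 = 4.
Next entering variable (most negative Z-row entry -4): x1.
Ratio test on column x1 — row 1: 13/1 = 13; row 2: 4/1 = 4; row 3: entry -5 ≤ 0; row 4: 28/3 = 28/3. Minimum is 4 at row 2 (x2 leaves); pivot element 1.
After the second pivot the Z-row RHS is 4 − (-4)·4 = 20.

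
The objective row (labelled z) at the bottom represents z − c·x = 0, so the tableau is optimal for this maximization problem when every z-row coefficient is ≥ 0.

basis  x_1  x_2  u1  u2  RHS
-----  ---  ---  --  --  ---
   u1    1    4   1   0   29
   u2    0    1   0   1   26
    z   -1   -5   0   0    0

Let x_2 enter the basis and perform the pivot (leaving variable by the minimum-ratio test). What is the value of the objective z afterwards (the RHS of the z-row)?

145/4

Ratio test on column x_2 — row 1: 29/4 = 29/4; row 2: 26/1 = 26. Minimum is 29/4 at row 1 (u1 leaves); pivot element 4.
Pivot on row 1; the z-row RHS becomes 0 − (-5)·(29/4) = 145/4.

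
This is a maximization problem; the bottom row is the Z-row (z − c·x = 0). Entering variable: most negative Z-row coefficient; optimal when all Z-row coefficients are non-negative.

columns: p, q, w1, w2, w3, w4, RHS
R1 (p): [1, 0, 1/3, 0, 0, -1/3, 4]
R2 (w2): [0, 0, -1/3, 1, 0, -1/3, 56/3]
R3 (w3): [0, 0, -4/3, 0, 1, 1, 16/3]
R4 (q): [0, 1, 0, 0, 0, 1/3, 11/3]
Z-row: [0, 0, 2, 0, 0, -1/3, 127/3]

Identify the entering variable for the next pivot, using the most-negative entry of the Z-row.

Negative Z-row entries: w4: -1/3.
The most negative is -1/3 in column w4, so w4 enters.

w4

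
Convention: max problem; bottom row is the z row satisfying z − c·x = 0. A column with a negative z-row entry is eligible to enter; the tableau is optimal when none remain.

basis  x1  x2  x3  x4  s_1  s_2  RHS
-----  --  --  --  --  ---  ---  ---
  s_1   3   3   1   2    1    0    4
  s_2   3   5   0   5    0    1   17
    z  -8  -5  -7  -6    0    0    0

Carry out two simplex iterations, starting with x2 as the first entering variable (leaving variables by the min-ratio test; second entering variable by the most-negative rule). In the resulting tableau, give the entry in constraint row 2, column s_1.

Ratio test on column x2 — row 1: 4/3 = 4/3; row 2: 17/5 = 17/5. Minimum is 4/3 at row 1 (s_1 leaves); pivot element 3.
Divide row 1 by 3; eliminate column x2 from the other rows.
Second iteration: most negative z-row entry is -16/3 in column x3, so x3 enters.
Ratio test on column x3 — row 1: (4/3)/(1/3) = 4; row 2: entry -5/3 ≤ 0. Minimum is 4 at row 1 (x2 leaves); pivot element 1/3.
Divide row 1 by 1/3; eliminate column x3 from the other rows.
After both pivots, the entry at constraint row 2, column s_1 is 0.

0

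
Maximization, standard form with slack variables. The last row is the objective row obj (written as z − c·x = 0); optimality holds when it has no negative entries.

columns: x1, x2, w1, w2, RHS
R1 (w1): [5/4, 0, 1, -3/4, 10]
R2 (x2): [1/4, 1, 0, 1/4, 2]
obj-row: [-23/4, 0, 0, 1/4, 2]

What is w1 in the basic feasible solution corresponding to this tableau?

10

w1 is basic (row 1); its value is the RHS of that row, 10.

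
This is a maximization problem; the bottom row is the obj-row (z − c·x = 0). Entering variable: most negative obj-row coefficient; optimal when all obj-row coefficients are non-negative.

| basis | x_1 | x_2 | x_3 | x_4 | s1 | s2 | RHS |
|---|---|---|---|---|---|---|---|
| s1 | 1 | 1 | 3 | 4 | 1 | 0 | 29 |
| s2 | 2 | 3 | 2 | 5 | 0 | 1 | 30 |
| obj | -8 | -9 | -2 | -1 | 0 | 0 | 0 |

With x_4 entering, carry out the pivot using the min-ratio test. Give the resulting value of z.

6

Ratio test on column x_4 — row 1: 29/4 = 29/4; row 2: 30/5 = 6. Minimum is 6 at row 2 (s2 leaves); pivot element 5.
Pivot on row 2; the obj-row RHS becomes 0 − (-1)·6 = 6.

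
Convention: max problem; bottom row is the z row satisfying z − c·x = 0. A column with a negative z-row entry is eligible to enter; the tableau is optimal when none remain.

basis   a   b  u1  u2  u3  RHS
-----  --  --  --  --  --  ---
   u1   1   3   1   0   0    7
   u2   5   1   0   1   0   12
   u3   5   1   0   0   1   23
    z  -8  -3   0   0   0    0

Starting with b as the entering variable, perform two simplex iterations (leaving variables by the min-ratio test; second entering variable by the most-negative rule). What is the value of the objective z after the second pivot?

43/2

Ratio test on column b — row 1: 7/3 = 7/3; row 2: 12/1 = 12; row 3: 23/1 = 23. Minimum is 7/3 at row 1 (u1 leaves); pivot element 3.
Pivot on row 1; the z-row RHS becomes 0 − (-3)·(7/3) = 7.
Next entering variable (most negative z-row entry -7): a.
Ratio test on column a — row 1: (7/3)/(1/3) = 7; row 2: (29/3)/(14/3) = 29/14; row 3: (62/3)/(14/3) = 31/7. Minimum is 29/14 at row 2 (u2 leaves); pivot element 14/3.
After the second pivot the z-row RHS is 7 − (-7)·(29/14) = 43/2.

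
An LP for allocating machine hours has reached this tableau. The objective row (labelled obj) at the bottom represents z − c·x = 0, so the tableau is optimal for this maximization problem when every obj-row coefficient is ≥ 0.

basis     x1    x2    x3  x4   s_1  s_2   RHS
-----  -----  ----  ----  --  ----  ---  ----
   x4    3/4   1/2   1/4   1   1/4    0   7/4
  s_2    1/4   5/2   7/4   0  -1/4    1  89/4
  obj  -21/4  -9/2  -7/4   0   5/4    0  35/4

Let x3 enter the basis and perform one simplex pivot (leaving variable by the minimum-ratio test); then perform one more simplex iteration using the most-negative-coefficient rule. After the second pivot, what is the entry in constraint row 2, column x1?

-7/2

Ratio test on column x3 — row 1: (7/4)/(1/4) = 7; row 2: (89/4)/(7/4) = 89/7. Minimum is 7 at row 1 (x4 leaves); pivot element 1/4.
Divide row 1 by 1/4; eliminate column x3 from the other rows.
Second iteration: most negative obj-row entry is -1 in column x2, so x2 enters.
Ratio test on column x2 — row 1: 7/2 = 7/2; row 2: entry -1 ≤ 0. Minimum is 7/2 at row 1 (x3 leaves); pivot element 2.
Divide row 1 by 2; eliminate column x2 from the other rows.
After both pivots, the entry at constraint row 2, column x1 is -7/2.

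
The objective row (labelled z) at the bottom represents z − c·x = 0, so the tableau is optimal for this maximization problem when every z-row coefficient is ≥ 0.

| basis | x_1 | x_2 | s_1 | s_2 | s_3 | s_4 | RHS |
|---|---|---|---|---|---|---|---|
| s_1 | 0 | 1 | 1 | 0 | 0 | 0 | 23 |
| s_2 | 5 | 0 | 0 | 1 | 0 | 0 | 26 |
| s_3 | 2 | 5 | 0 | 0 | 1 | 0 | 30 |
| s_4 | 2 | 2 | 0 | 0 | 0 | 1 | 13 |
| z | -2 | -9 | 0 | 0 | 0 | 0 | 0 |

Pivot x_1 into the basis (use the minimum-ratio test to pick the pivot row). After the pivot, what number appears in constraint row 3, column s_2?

Ratio test on column x_1 — row 1: entry 0 ≤ 0; row 2: 26/5 = 26/5; row 3: 30/2 = 15; row 4: 13/2 = 13/2. Minimum is 26/5 at row 2 (s_2 leaves); pivot element 5.
Divide row 2 by 5; eliminate column x_1 from the other rows.
Row 3 update in column s_2: 0 − 2·(1/5) = -2/5.

-2/5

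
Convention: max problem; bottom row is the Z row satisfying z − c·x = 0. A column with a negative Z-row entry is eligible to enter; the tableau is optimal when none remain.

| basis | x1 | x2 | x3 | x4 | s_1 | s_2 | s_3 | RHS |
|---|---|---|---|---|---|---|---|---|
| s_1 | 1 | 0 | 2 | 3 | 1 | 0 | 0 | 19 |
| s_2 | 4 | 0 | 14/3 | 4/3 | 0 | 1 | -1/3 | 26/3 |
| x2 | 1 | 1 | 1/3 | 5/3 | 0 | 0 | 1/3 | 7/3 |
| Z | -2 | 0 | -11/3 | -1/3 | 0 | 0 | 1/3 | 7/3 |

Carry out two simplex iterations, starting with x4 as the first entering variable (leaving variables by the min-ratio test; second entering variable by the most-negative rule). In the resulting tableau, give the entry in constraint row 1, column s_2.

-7/22

Ratio test on column x4 — row 1: 19/3 = 19/3; row 2: (26/3)/(4/3) = 13/2; row 3: (7/3)/(5/3) = 7/5. Minimum is 7/5 at row 3 (x2 leaves); pivot element 5/3.
Divide row 3 by 5/3; eliminate column x4 from the other rows.
Second iteration: most negative Z-row entry is -18/5 in column x3, so x3 enters.
Ratio test on column x3 — row 1: (74/5)/(7/5) = 74/7; row 2: (34/5)/(22/5) = 17/11; row 3: (7/5)/(1/5) = 7. Minimum is 17/11 at row 2 (s_2 leaves); pivot element 22/5.
Divide row 2 by 22/5; eliminate column x3 from the other rows.
After both pivots, the entry at constraint row 1, column s_2 is -7/22.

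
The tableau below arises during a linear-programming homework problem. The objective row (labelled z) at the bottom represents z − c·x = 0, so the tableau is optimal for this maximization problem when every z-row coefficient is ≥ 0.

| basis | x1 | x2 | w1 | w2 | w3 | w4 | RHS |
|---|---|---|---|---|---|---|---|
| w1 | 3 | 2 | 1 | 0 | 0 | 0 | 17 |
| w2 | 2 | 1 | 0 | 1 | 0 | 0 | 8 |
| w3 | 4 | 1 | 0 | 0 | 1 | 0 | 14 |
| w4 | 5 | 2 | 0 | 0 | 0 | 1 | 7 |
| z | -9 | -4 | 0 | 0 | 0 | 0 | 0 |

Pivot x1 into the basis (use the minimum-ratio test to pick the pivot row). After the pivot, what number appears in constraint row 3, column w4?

-4/5

Ratio test on column x1 — row 1: 17/3 = 17/3; row 2: 8/2 = 4; row 3: 14/4 = 7/2; row 4: 7/5 = 7/5. Minimum is 7/5 at row 4 (w4 leaves); pivot element 5.
Divide row 4 by 5; eliminate column x1 from the other rows.
Row 3 update in column w4: 0 − 4·(1/5) = -4/5.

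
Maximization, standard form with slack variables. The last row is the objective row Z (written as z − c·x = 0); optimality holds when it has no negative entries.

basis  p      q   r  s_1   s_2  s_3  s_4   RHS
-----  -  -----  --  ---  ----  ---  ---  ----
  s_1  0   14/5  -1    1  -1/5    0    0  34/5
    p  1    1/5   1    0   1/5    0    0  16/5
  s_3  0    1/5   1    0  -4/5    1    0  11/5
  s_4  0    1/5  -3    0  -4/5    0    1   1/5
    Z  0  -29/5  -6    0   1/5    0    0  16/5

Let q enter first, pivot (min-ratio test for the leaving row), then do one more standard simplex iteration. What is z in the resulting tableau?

741/41

Ratio test on column q — row 1: (34/5)/(14/5) = 17/7; row 2: (16/5)/(1/5) = 16; row 3: (11/5)/(1/5) = 11; row 4: (1/5)/(1/5) = 1. Minimum is 1 at row 4 (s_4 leaves); pivot element 1/5.
Pivot on row 4; the Z-row RHS becomes 16/5 − (-29/5)·1 = 9.
Next entering variable (most negative Z-row entry -93): r.
Ratio test on column r — row 1: 4/41 = 4/41; row 2: 3/4 = 3/4; row 3: 2/4 = 1/2; row 4: entry -15 ≤ 0. Minimum is 4/41 at row 1 (s_1 leaves); pivot element 41.
After the second pivot the Z-row RHS is 9 − (-93)·(4/41) = 741/41.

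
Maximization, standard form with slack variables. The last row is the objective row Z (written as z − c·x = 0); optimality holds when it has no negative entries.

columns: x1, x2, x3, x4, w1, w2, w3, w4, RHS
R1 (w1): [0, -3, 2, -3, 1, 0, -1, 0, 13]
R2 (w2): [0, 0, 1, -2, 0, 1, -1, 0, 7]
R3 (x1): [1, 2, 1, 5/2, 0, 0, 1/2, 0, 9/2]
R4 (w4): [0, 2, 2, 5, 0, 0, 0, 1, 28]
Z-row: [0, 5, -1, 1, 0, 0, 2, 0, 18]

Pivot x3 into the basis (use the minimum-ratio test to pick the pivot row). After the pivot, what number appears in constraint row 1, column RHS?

Ratio test on column x3 — row 1: 13/2 = 13/2; row 2: 7/1 = 7; row 3: (9/2)/1 = 9/2; row 4: 28/2 = 14. Minimum is 9/2 at row 3 (x1 leaves); pivot element 1.
Divide row 3 by 1; eliminate column x3 from the other rows.
Row 1 update in column RHS: 13 − 2·(9/2) = 4.

4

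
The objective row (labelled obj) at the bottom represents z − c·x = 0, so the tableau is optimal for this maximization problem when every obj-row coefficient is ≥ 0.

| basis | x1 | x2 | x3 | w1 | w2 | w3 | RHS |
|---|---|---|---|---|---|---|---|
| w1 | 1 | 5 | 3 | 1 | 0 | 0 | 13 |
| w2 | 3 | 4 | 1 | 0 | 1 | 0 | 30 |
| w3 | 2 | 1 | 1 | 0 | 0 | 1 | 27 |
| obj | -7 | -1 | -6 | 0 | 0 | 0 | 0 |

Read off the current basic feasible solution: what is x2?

x2 is not in the basis, so in the current basic feasible solution x2 = 0.

0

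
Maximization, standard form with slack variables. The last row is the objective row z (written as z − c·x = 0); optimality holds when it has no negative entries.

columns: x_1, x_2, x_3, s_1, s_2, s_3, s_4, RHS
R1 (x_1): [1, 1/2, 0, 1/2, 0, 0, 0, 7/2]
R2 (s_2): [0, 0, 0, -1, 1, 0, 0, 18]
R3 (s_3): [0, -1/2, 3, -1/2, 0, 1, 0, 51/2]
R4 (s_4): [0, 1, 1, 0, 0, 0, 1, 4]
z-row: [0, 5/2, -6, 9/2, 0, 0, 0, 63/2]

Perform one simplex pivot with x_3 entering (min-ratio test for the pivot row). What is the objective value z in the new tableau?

111/2

Ratio test on column x_3 — row 1: entry 0 ≤ 0; row 2: entry 0 ≤ 0; row 3: (51/2)/3 = 17/2; row 4: 4/1 = 4. Minimum is 4 at row 4 (s_4 leaves); pivot element 1.
Pivot on row 4; the z-row RHS becomes 63/2 − (-6)·4 = 111/2.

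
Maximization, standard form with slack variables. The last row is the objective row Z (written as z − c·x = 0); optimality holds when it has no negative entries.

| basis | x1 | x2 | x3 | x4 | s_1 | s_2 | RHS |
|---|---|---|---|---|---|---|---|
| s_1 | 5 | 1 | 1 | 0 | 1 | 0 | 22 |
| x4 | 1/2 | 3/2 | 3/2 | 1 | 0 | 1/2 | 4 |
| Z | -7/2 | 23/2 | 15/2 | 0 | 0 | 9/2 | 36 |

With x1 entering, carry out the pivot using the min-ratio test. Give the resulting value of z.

257/5

Ratio test on column x1 — row 1: 22/5 = 22/5; row 2: 4/(1/2) = 8. Minimum is 22/5 at row 1 (s_1 leaves); pivot element 5.
Pivot on row 1; the Z-row RHS becomes 36 − (-7/2)·(22/5) = 257/5.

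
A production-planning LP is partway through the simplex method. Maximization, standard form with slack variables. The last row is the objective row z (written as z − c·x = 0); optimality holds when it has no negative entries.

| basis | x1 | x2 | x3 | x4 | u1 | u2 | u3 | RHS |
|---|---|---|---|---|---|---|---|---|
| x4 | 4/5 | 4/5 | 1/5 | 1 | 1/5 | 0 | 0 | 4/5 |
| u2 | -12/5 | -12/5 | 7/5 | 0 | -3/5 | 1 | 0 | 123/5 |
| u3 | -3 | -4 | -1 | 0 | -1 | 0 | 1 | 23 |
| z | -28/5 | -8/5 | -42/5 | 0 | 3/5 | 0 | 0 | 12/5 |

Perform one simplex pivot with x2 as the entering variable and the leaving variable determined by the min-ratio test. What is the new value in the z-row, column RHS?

Ratio test on column x2 — row 1: (4/5)/(4/5) = 1; row 2: entry -12/5 ≤ 0; row 3: entry -4 ≤ 0. Minimum is 1 at row 1 (x4 leaves); pivot element 4/5.
Divide row 1 by 4/5; eliminate column x2 from the other rows.
z-row update in column RHS: 12/5 − (-8/5)·1 = 4.

4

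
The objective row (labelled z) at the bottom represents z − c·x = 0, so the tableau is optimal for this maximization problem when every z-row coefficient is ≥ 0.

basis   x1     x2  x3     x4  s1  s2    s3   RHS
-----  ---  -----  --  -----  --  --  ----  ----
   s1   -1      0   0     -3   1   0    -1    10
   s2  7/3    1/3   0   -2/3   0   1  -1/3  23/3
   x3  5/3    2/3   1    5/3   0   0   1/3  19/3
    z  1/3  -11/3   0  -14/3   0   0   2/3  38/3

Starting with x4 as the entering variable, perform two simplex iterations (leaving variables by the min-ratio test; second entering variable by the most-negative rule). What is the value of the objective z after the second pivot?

Ratio test on column x4 — row 1: entry -3 ≤ 0; row 2: entry -2/3 ≤ 0; row 3: (19/3)/(5/3) = 19/5. Minimum is 19/5 at row 3 (x3 leaves); pivot element 5/3.
Pivot on row 3; the z-row RHS becomes 38/3 − (-14/3)·(19/5) = 152/5.
Next entering variable (most negative z-row entry -9/5): x2.
Ratio test on column x2 — row 1: (107/5)/(6/5) = 107/6; row 2: (51/5)/(3/5) = 17; row 3: (19/5)/(2/5) = 19/2. Minimum is 19/2 at row 3 (x4 leaves); pivot element 2/5.
After the second pivot the z-row RHS is 152/5 − (-9/5)·(19/2) = 95/2.

95/2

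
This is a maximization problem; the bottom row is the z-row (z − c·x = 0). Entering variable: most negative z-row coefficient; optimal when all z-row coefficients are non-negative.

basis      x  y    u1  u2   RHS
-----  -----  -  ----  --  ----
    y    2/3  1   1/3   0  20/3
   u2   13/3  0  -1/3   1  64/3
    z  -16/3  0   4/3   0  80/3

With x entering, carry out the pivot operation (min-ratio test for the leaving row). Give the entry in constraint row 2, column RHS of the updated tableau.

Ratio test on column x — row 1: (20/3)/(2/3) = 10; row 2: (64/3)/(13/3) = 64/13. Minimum is 64/13 at row 2 (u2 leaves); pivot element 13/3.
Divide row 2 by 13/3; eliminate column x from the other rows.
In the new row 2, the RHS entry is the old entry divided by the pivot: (64/3)/(13/3) = 64/13.

64/13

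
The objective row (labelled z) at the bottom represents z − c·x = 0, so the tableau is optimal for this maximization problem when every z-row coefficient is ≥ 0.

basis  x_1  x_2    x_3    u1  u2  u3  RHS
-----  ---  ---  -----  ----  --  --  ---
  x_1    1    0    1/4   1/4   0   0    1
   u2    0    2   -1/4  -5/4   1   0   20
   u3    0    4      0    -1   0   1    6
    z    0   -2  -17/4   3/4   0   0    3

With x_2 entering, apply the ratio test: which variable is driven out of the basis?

Column x_2 entries and ratios — x_1: 0 ≤ 0, skip; u2: 20/2 = 10; u3: 6/4 = 3/2.
Smallest ratio is 3/2 in the row of u3, so u3 leaves.

u3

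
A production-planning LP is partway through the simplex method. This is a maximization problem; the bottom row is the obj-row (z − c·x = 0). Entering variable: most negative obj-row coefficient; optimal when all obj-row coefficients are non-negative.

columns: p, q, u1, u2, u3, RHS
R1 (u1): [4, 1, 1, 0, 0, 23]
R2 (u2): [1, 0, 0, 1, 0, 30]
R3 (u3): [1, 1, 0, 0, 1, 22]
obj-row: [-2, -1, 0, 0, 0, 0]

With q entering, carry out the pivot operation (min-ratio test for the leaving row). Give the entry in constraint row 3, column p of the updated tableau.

Ratio test on column q — row 1: 23/1 = 23; row 2: entry 0 ≤ 0; row 3: 22/1 = 22. Minimum is 22 at row 3 (u3 leaves); pivot element 1.
Divide row 3 by 1; eliminate column q from the other rows.
In the new row 3, the p entry is the old entry divided by the pivot: 1/1 = 1.

1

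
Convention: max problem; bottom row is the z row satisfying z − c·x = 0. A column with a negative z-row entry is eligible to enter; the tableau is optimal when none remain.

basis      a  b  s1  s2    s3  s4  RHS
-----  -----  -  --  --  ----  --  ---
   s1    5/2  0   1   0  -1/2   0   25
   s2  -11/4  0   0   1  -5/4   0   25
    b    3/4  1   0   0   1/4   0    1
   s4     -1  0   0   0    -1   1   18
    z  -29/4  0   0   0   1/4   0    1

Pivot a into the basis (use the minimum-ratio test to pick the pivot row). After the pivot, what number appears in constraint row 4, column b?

4/3

Ratio test on column a — row 1: 25/(5/2) = 10; row 2: entry -11/4 ≤ 0; row 3: 1/(3/4) = 4/3; row 4: entry -1 ≤ 0. Minimum is 4/3 at row 3 (b leaves); pivot element 3/4.
Divide row 3 by 3/4; eliminate column a from the other rows.
Row 4 update in column b: 0 − (-1)·(4/3) = 4/3.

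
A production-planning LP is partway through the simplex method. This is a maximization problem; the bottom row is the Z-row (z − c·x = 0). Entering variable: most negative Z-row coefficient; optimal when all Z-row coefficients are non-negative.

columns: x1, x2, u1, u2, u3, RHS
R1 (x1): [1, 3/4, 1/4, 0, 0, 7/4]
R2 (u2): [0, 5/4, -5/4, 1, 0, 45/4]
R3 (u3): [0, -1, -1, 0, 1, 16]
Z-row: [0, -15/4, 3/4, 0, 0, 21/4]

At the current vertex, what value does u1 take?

0

u1 is not in the basis, so in the current basic feasible solution u1 = 0.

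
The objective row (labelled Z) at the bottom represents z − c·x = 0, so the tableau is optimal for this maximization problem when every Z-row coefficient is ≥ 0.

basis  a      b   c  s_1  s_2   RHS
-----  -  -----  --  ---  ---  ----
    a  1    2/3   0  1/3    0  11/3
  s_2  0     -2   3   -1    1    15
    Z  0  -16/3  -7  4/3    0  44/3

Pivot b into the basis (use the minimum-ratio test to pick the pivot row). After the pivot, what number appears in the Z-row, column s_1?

Ratio test on column b — row 1: (11/3)/(2/3) = 11/2; row 2: entry -2 ≤ 0. Minimum is 11/2 at row 1 (a leaves); pivot element 2/3.
Divide row 1 by 2/3; eliminate column b from the other rows.
Z-row update in column s_1: 4/3 − (-16/3)·(1/2) = 4.

4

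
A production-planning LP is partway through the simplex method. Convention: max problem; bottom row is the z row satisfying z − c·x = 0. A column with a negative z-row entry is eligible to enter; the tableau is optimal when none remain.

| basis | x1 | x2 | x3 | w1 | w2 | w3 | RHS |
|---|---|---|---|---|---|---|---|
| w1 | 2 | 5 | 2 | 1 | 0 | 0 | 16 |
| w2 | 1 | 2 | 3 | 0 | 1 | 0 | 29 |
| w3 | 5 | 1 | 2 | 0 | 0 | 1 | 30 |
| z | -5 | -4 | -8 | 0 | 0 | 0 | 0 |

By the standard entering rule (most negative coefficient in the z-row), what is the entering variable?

Negative z-row entries: x1: -5, x2: -4, x3: -8.
The most negative is -8 in column x3, so x3 enters.

x3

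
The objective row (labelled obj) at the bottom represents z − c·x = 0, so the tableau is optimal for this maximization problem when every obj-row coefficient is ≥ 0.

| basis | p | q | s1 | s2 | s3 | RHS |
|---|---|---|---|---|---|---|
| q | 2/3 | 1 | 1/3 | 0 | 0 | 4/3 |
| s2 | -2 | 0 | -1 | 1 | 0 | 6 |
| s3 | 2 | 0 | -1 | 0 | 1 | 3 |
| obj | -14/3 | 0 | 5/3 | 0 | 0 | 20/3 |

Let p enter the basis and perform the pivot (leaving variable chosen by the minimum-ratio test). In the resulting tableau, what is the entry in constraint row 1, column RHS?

1/3

Ratio test on column p — row 1: (4/3)/(2/3) = 2; row 2: entry -2 ≤ 0; row 3: 3/2 = 3/2. Minimum is 3/2 at row 3 (s3 leaves); pivot element 2.
Divide row 3 by 2; eliminate column p from the other rows.
Row 1 update in column RHS: 4/3 − (2/3)·(3/2) = 1/3.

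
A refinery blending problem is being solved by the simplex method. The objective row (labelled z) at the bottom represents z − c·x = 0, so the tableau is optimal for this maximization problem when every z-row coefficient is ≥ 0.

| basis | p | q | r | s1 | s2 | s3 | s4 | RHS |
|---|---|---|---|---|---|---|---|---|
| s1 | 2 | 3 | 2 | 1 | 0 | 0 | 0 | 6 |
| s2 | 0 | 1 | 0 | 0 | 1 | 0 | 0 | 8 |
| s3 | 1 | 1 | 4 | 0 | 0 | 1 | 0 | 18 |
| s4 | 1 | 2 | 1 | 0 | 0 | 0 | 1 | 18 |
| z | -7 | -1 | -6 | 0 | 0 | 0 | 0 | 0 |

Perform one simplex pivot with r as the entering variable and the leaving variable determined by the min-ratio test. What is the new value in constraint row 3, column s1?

-2

Ratio test on column r — row 1: 6/2 = 3; row 2: entry 0 ≤ 0; row 3: 18/4 = 9/2; row 4: 18/1 = 18. Minimum is 3 at row 1 (s1 leaves); pivot element 2.
Divide row 1 by 2; eliminate column r from the other rows.
Row 3 update in column s1: 0 − 4·(1/2) = -2.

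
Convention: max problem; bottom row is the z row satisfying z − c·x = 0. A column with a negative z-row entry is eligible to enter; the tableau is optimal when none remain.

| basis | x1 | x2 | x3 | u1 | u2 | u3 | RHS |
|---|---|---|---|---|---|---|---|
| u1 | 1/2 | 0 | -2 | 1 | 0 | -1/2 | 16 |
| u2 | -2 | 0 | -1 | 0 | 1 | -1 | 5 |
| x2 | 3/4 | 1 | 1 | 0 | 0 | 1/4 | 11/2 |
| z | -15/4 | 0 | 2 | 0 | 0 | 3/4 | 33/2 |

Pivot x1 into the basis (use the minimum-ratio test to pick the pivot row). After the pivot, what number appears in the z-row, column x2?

Ratio test on column x1 — row 1: 16/(1/2) = 32; row 2: entry -2 ≤ 0; row 3: (11/2)/(3/4) = 22/3. Minimum is 22/3 at row 3 (x2 leaves); pivot element 3/4.
Divide row 3 by 3/4; eliminate column x1 from the other rows.
z-row update in column x2: 0 − (-15/4)·(4/3) = 5.

5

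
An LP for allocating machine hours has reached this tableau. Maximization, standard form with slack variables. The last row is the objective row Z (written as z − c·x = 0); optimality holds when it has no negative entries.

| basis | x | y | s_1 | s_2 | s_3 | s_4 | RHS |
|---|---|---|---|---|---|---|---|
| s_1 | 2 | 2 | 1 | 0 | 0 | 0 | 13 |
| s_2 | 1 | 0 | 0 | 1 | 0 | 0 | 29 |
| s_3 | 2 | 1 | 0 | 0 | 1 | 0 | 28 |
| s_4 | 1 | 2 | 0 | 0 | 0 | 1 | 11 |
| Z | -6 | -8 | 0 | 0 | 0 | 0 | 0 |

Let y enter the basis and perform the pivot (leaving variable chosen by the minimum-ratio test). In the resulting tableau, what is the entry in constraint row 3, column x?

3/2

Ratio test on column y — row 1: 13/2 = 13/2; row 2: entry 0 ≤ 0; row 3: 28/1 = 28; row 4: 11/2 = 11/2. Minimum is 11/2 at row 4 (s_4 leaves); pivot element 2.
Divide row 4 by 2; eliminate column y from the other rows.
Row 3 update in column x: 2 − 1·(1/2) = 3/2.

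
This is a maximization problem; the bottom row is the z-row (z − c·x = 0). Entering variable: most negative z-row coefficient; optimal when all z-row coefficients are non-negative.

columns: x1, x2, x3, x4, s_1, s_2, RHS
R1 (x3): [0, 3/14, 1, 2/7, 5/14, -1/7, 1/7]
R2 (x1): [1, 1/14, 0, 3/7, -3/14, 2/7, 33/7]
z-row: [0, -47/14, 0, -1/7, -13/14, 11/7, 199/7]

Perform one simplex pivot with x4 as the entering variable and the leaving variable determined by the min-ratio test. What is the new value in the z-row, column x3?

1/2

Ratio test on column x4 — row 1: (1/7)/(2/7) = 1/2; row 2: (33/7)/(3/7) = 11. Minimum is 1/2 at row 1 (x3 leaves); pivot element 2/7.
Divide row 1 by 2/7; eliminate column x4 from the other rows.
z-row update in column x3: 0 − (-1/7)·(7/2) = 1/2.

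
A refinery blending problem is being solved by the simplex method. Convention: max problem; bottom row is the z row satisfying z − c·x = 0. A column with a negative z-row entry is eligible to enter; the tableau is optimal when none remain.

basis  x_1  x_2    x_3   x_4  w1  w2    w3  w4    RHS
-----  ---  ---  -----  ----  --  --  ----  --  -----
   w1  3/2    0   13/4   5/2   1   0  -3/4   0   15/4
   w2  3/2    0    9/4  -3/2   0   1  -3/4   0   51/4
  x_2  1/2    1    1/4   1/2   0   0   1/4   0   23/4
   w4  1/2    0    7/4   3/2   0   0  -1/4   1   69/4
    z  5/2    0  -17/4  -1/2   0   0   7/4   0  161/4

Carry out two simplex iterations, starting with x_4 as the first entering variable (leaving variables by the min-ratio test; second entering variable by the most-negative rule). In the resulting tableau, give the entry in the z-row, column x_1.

58/13

Ratio test on column x_4 — row 1: (15/4)/(5/2) = 3/2; row 2: entry -3/2 ≤ 0; row 3: (23/4)/(1/2) = 23/2; row 4: (69/4)/(3/2) = 23/2. Minimum is 3/2 at row 1 (w1 leaves); pivot element 5/2.
Divide row 1 by 5/2; eliminate column x_4 from the other rows.
Second iteration: most negative z-row entry is -18/5 in column x_3, so x_3 enters.
Ratio test on column x_3 — row 1: (3/2)/(13/10) = 15/13; row 2: 15/(21/5) = 25/7; row 3: entry -2/5 ≤ 0; row 4: entry -1/5 ≤ 0. Minimum is 15/13 at row 1 (x_4 leaves); pivot element 13/10.
Divide row 1 by 13/10; eliminate column x_3 from the other rows.
After both pivots, the entry at the z-row, column x_1 is 58/13.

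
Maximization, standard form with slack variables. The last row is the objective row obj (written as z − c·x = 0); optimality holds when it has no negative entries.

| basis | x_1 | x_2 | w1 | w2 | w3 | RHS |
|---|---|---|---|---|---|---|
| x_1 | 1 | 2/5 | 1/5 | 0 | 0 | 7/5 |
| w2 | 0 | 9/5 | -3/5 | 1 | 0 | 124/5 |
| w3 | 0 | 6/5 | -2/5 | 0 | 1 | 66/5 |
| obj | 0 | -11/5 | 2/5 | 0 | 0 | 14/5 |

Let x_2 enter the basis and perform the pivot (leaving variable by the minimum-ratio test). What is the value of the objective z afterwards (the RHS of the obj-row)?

Ratio test on column x_2 — row 1: (7/5)/(2/5) = 7/2; row 2: (124/5)/(9/5) = 124/9; row 3: (66/5)/(6/5) = 11. Minimum is 7/2 at row 1 (x_1 leaves); pivot element 2/5.
Pivot on row 1; the obj-row RHS becomes 14/5 − (-11/5)·(7/2) = 21/2.

21/2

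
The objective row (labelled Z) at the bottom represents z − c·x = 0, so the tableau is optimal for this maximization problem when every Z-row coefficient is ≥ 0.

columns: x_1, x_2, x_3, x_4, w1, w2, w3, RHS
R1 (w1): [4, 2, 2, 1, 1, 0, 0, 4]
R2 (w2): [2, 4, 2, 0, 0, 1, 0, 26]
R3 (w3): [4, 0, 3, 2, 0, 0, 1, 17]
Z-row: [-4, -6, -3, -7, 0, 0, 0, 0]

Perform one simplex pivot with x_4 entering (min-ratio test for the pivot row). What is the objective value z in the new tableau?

Ratio test on column x_4 — row 1: 4/1 = 4; row 2: entry 0 ≤ 0; row 3: 17/2 = 17/2. Minimum is 4 at row 1 (w1 leaves); pivot element 1.
Pivot on row 1; the Z-row RHS becomes 0 − (-7)·4 = 28.

28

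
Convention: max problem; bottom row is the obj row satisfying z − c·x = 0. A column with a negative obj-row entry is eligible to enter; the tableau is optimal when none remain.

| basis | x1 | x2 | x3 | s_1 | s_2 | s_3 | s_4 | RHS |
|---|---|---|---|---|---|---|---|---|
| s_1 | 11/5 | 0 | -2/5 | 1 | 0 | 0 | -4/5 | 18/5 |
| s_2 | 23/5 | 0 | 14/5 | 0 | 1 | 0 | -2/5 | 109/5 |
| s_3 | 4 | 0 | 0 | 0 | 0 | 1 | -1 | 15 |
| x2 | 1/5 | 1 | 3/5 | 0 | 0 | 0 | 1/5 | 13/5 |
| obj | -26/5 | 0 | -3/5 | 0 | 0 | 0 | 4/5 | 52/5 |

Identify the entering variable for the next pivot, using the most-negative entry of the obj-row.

Negative obj-row entries: x1: -26/5, x3: -3/5.
The most negative is -26/5 in column x1, so x1 enters.

x1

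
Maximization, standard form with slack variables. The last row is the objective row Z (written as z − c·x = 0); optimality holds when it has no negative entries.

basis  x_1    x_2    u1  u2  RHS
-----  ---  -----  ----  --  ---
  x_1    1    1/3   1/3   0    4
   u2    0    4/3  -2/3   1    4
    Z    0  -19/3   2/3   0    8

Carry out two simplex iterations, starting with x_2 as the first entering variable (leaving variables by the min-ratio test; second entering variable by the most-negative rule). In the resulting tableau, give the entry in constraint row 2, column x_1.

1

Ratio test on column x_2 — row 1: 4/(1/3) = 12; row 2: 4/(4/3) = 3. Minimum is 3 at row 2 (u2 leaves); pivot element 4/3.
Divide row 2 by 4/3; eliminate column x_2 from the other rows.
Second iteration: most negative Z-row entry is -5/2 in column u1, so u1 enters.
Ratio test on column u1 — row 1: 3/(1/2) = 6; row 2: entry -1/2 ≤ 0. Minimum is 6 at row 1 (x_1 leaves); pivot element 1/2.
Divide row 1 by 1/2; eliminate column u1 from the other rows.
After both pivots, the entry at constraint row 2, column x_1 is 1.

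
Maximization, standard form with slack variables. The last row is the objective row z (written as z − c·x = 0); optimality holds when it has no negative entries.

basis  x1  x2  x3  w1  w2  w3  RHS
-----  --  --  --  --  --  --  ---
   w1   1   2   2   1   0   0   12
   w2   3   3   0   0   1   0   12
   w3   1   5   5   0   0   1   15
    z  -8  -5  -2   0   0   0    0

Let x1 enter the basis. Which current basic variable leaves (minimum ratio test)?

w2

Column x1 entries and ratios — w1: 12/1 = 12; w2: 12/3 = 4; w3: 15/1 = 15.
Smallest ratio is 4 in the row of w2, so w2 leaves.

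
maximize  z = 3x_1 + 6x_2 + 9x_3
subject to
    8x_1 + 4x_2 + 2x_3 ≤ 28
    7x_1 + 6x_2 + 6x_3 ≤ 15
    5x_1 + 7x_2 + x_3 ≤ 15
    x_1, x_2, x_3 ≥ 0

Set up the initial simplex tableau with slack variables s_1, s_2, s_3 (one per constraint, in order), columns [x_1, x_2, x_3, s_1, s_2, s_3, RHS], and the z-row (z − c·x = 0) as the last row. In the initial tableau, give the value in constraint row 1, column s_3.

0

Slack s_3 belongs to constraint 3; its column is the unit vector e_3, so the entry in row 1 is 0.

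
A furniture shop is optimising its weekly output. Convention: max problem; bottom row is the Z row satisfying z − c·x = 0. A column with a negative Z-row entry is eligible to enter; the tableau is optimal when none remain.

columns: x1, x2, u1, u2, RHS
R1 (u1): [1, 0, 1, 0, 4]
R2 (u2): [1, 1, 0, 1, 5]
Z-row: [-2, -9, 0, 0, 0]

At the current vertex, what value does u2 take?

5

u2 is basic (row 2); its value is the RHS of that row, 5.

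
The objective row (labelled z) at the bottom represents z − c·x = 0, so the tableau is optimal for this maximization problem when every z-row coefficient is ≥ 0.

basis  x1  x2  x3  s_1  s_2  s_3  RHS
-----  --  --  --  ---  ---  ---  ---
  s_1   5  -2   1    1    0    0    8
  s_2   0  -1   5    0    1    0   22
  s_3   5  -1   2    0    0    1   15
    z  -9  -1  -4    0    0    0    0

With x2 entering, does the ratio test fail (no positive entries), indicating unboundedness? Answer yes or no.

yes

Every constraint-row entry in column x2 is ≤ 0, so increasing x2 is unbounded.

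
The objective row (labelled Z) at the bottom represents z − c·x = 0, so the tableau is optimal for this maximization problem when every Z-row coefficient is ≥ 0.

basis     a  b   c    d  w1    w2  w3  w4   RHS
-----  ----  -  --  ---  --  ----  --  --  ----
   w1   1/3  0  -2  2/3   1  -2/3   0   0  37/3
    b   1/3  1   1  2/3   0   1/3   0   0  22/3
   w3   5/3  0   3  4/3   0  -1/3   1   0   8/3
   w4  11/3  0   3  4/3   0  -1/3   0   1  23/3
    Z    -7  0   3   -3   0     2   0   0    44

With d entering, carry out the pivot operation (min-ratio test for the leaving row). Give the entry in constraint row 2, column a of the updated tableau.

Ratio test on column d — row 1: (37/3)/(2/3) = 37/2; row 2: (22/3)/(2/3) = 11; row 3: (8/3)/(4/3) = 2; row 4: (23/3)/(4/3) = 23/4. Minimum is 2 at row 3 (w3 leaves); pivot element 4/3.
Divide row 3 by 4/3; eliminate column d from the other rows.
Row 2 update in column a: 1/3 − (2/3)·(5/4) = -1/2.

-1/2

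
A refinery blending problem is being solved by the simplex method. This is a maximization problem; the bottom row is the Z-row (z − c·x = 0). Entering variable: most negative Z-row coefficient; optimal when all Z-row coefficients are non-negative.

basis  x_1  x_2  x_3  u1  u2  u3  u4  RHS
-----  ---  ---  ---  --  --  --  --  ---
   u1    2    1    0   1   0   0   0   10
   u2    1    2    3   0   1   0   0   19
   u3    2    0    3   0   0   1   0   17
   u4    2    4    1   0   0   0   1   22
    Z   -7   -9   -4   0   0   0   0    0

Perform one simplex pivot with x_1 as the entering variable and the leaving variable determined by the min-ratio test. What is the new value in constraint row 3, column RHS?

Ratio test on column x_1 — row 1: 10/2 = 5; row 2: 19/1 = 19; row 3: 17/2 = 17/2; row 4: 22/2 = 11. Minimum is 5 at row 1 (u1 leaves); pivot element 2.
Divide row 1 by 2; eliminate column x_1 from the other rows.
Row 3 update in column RHS: 17 − 2·5 = 7.

7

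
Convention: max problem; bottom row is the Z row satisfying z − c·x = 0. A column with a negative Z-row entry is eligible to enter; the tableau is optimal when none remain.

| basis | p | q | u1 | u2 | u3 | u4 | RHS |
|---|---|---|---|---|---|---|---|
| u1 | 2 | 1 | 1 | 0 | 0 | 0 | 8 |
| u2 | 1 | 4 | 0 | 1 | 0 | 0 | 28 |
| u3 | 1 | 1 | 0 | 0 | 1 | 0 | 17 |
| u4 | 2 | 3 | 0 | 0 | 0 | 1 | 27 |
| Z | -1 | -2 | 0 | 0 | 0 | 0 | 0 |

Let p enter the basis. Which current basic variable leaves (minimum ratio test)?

Column p entries and ratios — u1: 8/2 = 4; u2: 28/1 = 28; u3: 17/1 = 17; u4: 27/2 = 27/2.
Smallest ratio is 4 in the row of u1, so u1 leaves.

u1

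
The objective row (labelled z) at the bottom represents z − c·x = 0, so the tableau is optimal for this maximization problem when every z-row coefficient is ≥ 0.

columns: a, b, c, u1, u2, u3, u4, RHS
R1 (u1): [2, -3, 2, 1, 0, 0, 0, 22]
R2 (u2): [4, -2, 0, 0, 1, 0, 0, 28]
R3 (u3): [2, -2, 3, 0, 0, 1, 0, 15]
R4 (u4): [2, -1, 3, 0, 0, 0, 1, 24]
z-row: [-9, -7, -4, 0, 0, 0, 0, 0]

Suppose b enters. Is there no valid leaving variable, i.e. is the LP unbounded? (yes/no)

yes

Every constraint-row entry in column b is ≤ 0, so increasing b is unbounded.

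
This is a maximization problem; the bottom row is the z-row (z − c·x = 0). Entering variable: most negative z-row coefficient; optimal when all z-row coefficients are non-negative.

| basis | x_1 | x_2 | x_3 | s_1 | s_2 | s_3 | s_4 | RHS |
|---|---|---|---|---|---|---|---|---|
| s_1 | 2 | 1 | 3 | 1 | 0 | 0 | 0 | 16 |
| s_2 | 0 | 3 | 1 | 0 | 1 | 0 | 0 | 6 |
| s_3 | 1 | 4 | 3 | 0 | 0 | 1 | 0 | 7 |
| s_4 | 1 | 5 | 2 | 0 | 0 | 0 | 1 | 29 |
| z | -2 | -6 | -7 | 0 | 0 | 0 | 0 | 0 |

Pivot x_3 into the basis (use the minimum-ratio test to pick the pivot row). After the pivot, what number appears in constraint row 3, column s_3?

Ratio test on column x_3 — row 1: 16/3 = 16/3; row 2: 6/1 = 6; row 3: 7/3 = 7/3; row 4: 29/2 = 29/2. Minimum is 7/3 at row 3 (s_3 leaves); pivot element 3.
Divide row 3 by 3; eliminate column x_3 from the other rows.
In the new row 3, the s_3 entry is the old entry divided by the pivot: 1/3 = 1/3.

1/3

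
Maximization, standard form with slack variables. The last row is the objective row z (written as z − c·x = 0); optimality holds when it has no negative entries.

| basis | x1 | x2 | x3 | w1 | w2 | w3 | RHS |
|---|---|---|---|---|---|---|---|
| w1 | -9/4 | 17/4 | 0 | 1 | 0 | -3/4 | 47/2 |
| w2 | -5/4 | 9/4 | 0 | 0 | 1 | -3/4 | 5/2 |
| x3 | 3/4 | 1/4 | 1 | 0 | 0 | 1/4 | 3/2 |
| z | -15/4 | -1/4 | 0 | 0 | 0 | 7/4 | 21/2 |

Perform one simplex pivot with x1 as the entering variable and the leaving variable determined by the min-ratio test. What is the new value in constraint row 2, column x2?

8/3

Ratio test on column x1 — row 1: entry -9/4 ≤ 0; row 2: entry -5/4 ≤ 0; row 3: (3/2)/(3/4) = 2. Minimum is 2 at row 3 (x3 leaves); pivot element 3/4.
Divide row 3 by 3/4; eliminate column x1 from the other rows.
Row 2 update in column x2: 9/4 − (-5/4)·(1/3) = 8/3.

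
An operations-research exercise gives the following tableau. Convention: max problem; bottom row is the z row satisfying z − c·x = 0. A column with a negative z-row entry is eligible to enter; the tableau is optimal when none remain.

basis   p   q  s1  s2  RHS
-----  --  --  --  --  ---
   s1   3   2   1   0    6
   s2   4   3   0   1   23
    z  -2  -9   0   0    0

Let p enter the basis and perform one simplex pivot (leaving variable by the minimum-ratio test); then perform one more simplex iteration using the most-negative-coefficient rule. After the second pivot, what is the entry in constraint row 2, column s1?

-3/2

Ratio test on column p — row 1: 6/3 = 2; row 2: 23/4 = 23/4. Minimum is 2 at row 1 (s1 leaves); pivot element 3.
Divide row 1 by 3; eliminate column p from the other rows.
Second iteration: most negative z-row entry is -23/3 in column q, so q enters.
Ratio test on column q — row 1: 2/(2/3) = 3; row 2: 15/(1/3) = 45. Minimum is 3 at row 1 (p leaves); pivot element 2/3.
Divide row 1 by 2/3; eliminate column q from the other rows.
After both pivots, the entry at constraint row 2, column s1 is -3/2.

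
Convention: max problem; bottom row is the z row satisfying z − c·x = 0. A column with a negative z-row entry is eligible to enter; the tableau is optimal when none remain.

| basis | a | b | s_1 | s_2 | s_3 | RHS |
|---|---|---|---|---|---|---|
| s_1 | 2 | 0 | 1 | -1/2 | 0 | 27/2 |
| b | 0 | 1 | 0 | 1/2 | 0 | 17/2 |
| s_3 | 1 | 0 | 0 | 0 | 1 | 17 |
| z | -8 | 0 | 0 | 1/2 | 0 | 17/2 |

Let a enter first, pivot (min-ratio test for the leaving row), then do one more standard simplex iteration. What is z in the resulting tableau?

Ratio test on column a — row 1: (27/2)/2 = 27/4; row 2: entry 0 ≤ 0; row 3: 17/1 = 17. Minimum is 27/4 at row 1 (s_1 leaves); pivot element 2.
Pivot on row 1; the z-row RHS becomes 17/2 − (-8)·(27/4) = 125/2.
Next entering variable (most negative z-row entry -3/2): s_2.
Ratio test on column s_2 — row 1: entry -1/4 ≤ 0; row 2: (17/2)/(1/2) = 17; row 3: (41/4)/(1/4) = 41. Minimum is 17 at row 2 (b leaves); pivot element 1/2.
After the second pivot the z-row RHS is 125/2 − (-3/2)·17 = 88.

88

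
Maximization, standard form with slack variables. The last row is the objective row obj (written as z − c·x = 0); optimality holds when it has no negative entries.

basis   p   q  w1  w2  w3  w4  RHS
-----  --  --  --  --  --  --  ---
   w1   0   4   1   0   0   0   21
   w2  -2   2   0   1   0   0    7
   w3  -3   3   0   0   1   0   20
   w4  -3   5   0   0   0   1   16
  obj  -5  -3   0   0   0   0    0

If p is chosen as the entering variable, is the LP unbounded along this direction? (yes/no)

yes

Every constraint-row entry in column p is ≤ 0, so increasing p is unbounded.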